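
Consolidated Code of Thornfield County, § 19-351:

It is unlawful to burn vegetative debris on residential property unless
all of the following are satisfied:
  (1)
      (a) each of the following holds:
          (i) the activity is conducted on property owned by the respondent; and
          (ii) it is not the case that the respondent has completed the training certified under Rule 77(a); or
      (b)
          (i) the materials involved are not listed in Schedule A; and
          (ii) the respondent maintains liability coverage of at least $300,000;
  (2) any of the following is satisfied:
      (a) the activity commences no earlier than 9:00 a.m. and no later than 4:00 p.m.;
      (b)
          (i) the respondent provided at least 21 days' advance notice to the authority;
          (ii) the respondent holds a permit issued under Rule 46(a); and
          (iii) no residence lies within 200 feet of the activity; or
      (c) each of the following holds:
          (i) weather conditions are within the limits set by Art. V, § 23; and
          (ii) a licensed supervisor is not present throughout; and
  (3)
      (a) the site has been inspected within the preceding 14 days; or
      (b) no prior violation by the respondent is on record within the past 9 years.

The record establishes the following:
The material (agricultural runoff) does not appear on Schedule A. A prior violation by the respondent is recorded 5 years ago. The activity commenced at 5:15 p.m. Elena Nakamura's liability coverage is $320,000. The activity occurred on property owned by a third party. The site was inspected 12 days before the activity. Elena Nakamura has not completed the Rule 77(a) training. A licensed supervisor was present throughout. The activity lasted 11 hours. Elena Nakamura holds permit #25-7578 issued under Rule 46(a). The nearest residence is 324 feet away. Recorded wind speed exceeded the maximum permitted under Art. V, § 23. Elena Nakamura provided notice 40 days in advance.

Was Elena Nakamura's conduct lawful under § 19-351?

Yes — lawful.

(i) own property — fails.
(ii) not (training certified) — holds.
(a): F AND T → false.
(i) not (Schedule A material) — holds.
(ii) coverage ≥ $300,000 — satisfied.
So (b) is satisfied (T AND T).
(1): F OR T → true.
(a) start within hours — not satisfied.
(i) ≥21 days' notice — met.
(ii) holds permit — satisfied.
(iii) no residence in 200 ft — holds.
(b): T AND T AND T → true.
(i) weather ok — fails.
(ii) not (supervisor present) — not satisfied.
(c): F AND F → false.
(2): F OR T OR F → true.
(a) site inspected — satisfied.
(b) no prior violation — not satisfied.
(3) = T OR F = true.
Overall = T AND T AND T = true.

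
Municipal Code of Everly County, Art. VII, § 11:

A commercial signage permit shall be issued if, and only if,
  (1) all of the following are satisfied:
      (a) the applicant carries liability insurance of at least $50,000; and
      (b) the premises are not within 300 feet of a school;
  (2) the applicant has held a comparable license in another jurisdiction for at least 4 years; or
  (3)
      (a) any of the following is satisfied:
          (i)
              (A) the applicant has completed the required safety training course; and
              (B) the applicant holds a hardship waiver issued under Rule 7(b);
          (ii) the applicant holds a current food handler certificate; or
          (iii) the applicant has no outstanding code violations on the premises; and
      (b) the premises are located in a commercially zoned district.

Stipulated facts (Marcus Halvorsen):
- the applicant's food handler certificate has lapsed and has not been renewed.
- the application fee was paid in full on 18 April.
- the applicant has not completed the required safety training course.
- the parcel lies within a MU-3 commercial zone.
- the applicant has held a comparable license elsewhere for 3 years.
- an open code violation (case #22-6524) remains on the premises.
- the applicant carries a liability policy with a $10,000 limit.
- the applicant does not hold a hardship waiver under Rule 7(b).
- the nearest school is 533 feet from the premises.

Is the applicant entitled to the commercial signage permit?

(a) insurance ≥ $50,000 — not satisfied.
(b) ≥300 ft from school — met.
(1) = F AND T = false.
(2) prior license ≥ 4 yr — not met.
(A) safety training — fails.
(B) hardship waiver — not satisfied.
(i) = F AND F = false.
(ii) food handler cert. — not met.
(iii) no code violations — not met.
So (a) is not satisfied (F OR F OR F).
(b) commercially zoned — holds.
(3): F AND T → false.
Overall = F OR F OR F = false.

No — denied.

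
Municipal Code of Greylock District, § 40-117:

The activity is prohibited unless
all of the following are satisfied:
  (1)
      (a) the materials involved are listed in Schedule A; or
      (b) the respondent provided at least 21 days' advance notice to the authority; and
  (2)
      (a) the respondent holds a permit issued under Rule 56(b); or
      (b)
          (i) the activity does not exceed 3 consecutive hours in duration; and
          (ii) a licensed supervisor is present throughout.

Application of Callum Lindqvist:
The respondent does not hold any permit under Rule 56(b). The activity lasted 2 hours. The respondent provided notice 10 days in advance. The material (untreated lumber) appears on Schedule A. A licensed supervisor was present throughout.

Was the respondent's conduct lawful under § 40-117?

Yes — lawful.

(a) Schedule A material — met.
(b) ≥21 days' notice — fails.
(1) = T OR F = true.
(a) holds permit — fails.
(i) ≤ 3 hrs duration — met.
(ii) supervisor present — holds.
(b): T AND T → true.
(2) = F OR T = true.
Overall = T AND T = true.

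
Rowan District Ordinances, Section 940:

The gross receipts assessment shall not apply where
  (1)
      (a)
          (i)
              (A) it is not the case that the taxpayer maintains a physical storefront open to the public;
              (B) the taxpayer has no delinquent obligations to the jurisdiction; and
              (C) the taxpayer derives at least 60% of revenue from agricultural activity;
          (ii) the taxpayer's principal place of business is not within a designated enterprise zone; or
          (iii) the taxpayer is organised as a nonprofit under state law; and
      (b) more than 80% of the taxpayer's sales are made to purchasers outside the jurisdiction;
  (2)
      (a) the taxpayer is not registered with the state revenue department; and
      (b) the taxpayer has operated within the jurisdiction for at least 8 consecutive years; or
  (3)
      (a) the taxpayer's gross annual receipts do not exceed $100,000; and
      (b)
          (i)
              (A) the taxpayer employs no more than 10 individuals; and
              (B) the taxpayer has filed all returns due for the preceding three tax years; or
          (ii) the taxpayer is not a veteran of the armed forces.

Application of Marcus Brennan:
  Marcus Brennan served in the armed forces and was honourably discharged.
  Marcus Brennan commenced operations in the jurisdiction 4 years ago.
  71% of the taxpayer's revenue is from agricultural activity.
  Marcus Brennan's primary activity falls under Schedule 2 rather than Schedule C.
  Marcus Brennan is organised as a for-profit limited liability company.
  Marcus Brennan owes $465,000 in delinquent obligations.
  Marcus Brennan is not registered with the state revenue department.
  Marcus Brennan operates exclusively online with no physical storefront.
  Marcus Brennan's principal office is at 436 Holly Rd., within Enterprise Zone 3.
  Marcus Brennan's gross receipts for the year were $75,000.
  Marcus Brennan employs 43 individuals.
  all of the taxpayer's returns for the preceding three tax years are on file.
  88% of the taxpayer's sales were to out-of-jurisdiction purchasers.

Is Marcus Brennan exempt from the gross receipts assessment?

No — not exempt.

(A) not (has storefront) — met.
(B) no delinquency — not met.
(C) ≥60% agricultural — satisfied.
(i): T AND F AND T → false.
(ii) not (in enterprise zone) — not satisfied.
(iii) nonprofit — not satisfied.
(a) = F OR F OR F = false.
(b) >80% out-of-jur. sales — holds.
(1) = F AND T = false.
(a) not (state-registered) — holds.
(b) ≥ 8 yrs in jurisdiction — not met.
(2) = T AND F = false.
(a) receipts ≤ $100,000 — met.
(A) ≤ 10 employees — fails.
(B) returns current — met.
(i): F AND T → false.
(ii) not (veteran) — not satisfied.
(b) = F OR F = false.
(3): T AND F → false.
Overall: F OR F OR F → false.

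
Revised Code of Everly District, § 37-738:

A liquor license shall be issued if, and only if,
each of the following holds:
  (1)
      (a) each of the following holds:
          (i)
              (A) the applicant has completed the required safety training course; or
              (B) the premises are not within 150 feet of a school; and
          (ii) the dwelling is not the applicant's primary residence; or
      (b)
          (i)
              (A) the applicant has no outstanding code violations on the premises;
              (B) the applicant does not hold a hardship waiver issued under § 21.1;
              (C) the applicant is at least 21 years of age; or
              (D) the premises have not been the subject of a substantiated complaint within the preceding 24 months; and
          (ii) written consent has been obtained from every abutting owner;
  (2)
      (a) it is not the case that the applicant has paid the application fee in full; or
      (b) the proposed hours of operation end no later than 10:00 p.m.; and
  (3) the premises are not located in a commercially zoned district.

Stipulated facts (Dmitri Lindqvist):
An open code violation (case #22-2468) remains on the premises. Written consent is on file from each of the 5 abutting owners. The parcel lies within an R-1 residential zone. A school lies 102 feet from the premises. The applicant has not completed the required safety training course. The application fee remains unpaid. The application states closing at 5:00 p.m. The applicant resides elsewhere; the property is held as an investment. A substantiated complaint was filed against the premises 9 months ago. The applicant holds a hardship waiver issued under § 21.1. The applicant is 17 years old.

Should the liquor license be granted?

No — denied.

(A) safety training — fails.
(B) ≥150 ft from school — not met.
(i) = F OR F = false.
(ii) not (primary residence) — holds.
(a): F AND T → false.
(A) no code violations — not met.
(B) not (hardship waiver) — not satisfied.
(C) age ≥ 21 — fails.
(D) no complaint in 24 mo. — not met.
(i): F OR F OR F OR F → false.
(ii) all abutters consent — holds.
(b) = F AND T = false.
(1): F OR F → false.
(a) not (fee paid) — met.
(b) closes by 10 p.m. — met.
(2): T OR T → true.
(3) not (commercially zoned) — satisfied.
Overall: F AND T AND T → false.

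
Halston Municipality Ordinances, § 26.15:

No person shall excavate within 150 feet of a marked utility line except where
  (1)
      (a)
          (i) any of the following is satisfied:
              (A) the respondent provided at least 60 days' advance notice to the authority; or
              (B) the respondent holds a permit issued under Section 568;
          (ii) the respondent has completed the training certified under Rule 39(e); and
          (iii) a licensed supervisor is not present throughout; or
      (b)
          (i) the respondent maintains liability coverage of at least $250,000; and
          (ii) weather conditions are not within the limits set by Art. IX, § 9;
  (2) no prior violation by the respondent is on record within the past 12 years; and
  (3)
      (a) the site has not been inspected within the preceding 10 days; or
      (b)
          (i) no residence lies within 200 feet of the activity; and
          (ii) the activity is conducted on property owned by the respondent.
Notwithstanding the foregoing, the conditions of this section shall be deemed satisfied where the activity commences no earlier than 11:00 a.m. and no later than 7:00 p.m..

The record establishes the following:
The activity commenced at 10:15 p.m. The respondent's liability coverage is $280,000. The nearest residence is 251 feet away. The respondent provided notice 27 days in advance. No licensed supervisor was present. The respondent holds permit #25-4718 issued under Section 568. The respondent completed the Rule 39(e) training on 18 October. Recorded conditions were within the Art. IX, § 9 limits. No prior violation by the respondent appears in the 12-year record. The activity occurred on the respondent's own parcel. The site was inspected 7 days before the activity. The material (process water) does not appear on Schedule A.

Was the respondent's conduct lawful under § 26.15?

(A) ≥60 days' notice — fails.
(B) holds permit — met.
(i): F OR T → true.
(ii) training certified — satisfied.
(iii) not (supervisor present) — met.
So (a) is satisfied (T AND T AND T).
(i) coverage ≥ $250,000 — holds.
(ii) not (weather ok) — fails.
(b) = T AND F = false.
(1): T OR F → true.
(2) no prior violation — satisfied.
(a) not (site inspected) — not satisfied.
(i) no residence in 200 ft — met.
(ii) own property — holds.
So (b) is satisfied (T AND T).
(3) = F OR T = true.
So Overall is satisfied (T AND T AND T).
Exception (start within hours) — not satisfied.
Result: main true OR exception false → true.

Yes — lawful.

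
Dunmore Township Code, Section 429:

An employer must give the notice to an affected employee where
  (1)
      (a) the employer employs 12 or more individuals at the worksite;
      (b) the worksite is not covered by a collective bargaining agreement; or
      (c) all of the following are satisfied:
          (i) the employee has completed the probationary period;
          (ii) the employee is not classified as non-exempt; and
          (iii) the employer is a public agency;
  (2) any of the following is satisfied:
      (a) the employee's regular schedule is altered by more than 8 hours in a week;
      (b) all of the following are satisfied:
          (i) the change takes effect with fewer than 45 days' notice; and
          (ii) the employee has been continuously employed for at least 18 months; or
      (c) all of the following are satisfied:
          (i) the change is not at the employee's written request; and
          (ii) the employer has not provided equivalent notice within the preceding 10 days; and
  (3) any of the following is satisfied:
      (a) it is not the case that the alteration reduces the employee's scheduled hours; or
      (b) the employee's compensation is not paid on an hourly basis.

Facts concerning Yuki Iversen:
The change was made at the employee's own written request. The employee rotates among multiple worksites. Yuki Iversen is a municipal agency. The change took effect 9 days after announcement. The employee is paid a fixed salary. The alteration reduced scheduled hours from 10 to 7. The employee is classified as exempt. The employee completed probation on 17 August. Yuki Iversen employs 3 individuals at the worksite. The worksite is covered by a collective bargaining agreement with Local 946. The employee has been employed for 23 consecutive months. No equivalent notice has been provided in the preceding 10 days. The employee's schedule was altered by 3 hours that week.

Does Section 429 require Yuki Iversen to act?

Yes — required.

(a) ≥ 12 at site — not met.
(b) no CBA — fails.
(i) past probation — satisfied.
(ii) not (non-exempt) — met.
(iii) public agency — met.
So (c) is satisfied (T AND T AND T).
(1): F OR F OR T → true.
(a) schedule shift > 8h — not met.
(i) < 45 days' notice — met.
(ii) tenure ≥ 18 mo. — satisfied.
(b): T AND T → true.
(i) not employee-requested — not met.
(ii) no recent notice — met.
(c) = F AND T = false.
(2): F OR T OR F → true.
(a) not (hours reduced) — fails.
(b) not (hourly-paid) — satisfied.
(3): F OR T → true.
So Overall is satisfied (T AND T AND T).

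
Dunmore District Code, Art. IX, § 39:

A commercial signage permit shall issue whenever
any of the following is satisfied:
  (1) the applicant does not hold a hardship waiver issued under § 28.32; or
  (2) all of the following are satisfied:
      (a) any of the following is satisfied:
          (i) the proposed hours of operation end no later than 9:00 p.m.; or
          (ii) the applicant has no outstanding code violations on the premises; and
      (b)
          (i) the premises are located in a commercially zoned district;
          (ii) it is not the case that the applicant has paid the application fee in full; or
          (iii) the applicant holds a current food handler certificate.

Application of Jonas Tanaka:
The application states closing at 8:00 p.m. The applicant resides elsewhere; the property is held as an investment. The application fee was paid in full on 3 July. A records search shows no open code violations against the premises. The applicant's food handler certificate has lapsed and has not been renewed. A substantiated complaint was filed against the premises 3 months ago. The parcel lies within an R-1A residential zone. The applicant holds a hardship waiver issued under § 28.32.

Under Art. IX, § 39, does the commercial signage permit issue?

No — denied.

(1) not (hardship waiver) — fails.
(i) closes by 9 p.m. — met.
(ii) no code violations — satisfied.
(a): T OR T → true.
(i) commercially zoned — not satisfied.
(ii) not (fee paid) — fails.
(iii) food handler cert. — not met.
(b) = F OR F OR F = false.
(2) = T AND F = false.
Overall: F OR F → false.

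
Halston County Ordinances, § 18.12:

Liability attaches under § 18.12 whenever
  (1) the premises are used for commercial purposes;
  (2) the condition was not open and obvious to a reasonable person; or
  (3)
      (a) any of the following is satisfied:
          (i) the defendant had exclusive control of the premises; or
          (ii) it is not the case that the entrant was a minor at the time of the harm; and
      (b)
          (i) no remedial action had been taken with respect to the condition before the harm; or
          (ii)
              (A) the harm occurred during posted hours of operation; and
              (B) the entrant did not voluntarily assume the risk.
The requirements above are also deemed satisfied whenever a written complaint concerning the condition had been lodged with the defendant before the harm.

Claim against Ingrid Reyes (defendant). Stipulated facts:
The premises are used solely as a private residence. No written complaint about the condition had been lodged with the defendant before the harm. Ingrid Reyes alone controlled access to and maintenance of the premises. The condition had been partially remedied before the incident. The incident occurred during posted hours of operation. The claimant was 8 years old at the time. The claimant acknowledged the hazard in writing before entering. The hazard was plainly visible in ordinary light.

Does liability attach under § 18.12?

(1) commercial use — not satisfied.
(2) not open/obvious — fails.
(i) exclusive control — met.
(ii) not (entrant a minor) — fails.
(a) = T OR F = true.
(i) no remedial action — not satisfied.
(A) during posted hours — met.
(B) no assumed risk — not met.
So (ii) is not satisfied (T AND F).
So (b) is not satisfied (F OR F).
So (3) is not satisfied (T AND F).
Overall: F OR F OR F → false.
Exception (complaint lodged) — not satisfied.
Result: main false OR exception false → false.

No — not liable.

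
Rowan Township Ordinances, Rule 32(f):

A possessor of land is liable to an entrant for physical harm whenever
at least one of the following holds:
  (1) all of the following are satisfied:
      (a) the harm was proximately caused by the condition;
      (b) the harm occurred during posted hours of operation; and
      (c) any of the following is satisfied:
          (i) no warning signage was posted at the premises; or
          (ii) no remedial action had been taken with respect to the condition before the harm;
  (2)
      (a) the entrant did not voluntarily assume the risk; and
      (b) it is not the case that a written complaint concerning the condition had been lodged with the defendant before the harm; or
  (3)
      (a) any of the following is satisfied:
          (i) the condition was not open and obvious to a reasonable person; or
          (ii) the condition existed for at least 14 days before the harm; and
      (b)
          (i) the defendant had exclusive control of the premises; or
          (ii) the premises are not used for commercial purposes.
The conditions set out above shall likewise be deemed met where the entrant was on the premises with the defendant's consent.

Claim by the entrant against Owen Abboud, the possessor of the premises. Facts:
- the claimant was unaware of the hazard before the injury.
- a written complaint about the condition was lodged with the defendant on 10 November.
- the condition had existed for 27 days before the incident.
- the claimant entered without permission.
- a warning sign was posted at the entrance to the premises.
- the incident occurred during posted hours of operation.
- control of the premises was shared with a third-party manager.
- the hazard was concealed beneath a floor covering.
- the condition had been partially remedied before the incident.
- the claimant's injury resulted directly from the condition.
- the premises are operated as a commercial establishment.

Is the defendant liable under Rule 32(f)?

No — not liable.

(a) proximate cause — met.
(b) during posted hours — holds.
(i) no signage posted — not met.
(ii) no remedial action — fails.
(c): F OR F → false.
So (1) is not satisfied (T AND T AND F).
(a) no assumed risk — holds.
(b) not (complaint lodged) — not satisfied.
(2): T AND F → false.
(i) not open/obvious — satisfied.
(ii) condition ≥14 days old — met.
So (a) is satisfied (T OR T).
(i) exclusive control — not met.
(ii) not (commercial use) — fails.
So (b) is not satisfied (F OR F).
So (3) is not satisfied (T AND F).
Overall = F OR F OR F = false.
Exception (consent to enter) — not satisfied.
Result: main false OR exception false → false.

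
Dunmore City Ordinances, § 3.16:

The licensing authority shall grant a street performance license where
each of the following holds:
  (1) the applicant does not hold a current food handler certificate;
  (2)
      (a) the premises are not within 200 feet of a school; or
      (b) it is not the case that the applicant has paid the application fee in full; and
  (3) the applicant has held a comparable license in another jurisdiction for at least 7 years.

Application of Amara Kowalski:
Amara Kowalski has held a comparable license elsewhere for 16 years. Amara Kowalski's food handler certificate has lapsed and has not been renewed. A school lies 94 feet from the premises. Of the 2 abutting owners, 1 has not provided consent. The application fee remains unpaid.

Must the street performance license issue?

(1) not (food handler cert.) — holds.
(a) ≥200 ft from school — fails.
(b) not (fee paid) — satisfied.
(2): F OR T → true.
(3) prior license ≥ 7 yr — met.
So Overall is satisfied (T AND T AND T).

Yes — granted.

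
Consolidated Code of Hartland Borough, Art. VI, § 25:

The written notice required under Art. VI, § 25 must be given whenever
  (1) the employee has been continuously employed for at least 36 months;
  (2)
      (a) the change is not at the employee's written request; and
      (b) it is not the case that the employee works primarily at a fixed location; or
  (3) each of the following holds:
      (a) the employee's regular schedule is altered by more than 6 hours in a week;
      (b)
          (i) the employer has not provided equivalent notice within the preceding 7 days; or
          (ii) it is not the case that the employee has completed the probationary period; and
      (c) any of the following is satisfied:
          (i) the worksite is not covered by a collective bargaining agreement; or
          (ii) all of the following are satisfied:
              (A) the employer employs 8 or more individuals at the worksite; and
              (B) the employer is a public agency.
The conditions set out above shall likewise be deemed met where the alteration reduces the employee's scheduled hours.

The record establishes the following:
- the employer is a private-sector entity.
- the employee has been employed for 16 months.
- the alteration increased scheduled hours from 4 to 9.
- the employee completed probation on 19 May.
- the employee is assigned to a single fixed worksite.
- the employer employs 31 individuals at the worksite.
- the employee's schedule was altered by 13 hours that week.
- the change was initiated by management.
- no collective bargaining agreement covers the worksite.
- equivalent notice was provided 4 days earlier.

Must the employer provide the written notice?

(1) tenure ≥ 36 mo. — not satisfied.
(a) not employee-requested — satisfied.
(b) not (fixed location) — fails.
So (2) is not satisfied (T AND F).
(a) schedule shift > 6h — satisfied.
(i) no recent notice — fails.
(ii) not (past probation) — fails.
(b) = F OR F = false.
(i) no CBA — holds.
(A) ≥ 8 at site — holds.
(B) public agency — fails.
(ii) = T AND F = false.
(c) = T OR F = true.
So (3) is not satisfied (T AND F AND T).
So Overall is not satisfied (F OR F OR F).
Exception (hours reduced) — not satisfied.
Result: main false OR exception false → false.

No — not required.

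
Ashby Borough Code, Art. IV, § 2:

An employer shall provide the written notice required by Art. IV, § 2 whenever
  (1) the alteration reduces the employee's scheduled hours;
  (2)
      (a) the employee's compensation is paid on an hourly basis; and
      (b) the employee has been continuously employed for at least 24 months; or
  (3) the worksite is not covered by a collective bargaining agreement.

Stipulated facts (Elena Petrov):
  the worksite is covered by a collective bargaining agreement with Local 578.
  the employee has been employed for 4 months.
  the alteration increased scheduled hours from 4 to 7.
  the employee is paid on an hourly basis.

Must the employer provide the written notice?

(1) hours reduced — not satisfied.
(a) hourly-paid — met.
(b) tenure ≥ 24 mo. — not satisfied.
(2) = T AND F = false.
(3) no CBA — not met.
So Overall is not satisfied (F OR F OR F).

No — not required.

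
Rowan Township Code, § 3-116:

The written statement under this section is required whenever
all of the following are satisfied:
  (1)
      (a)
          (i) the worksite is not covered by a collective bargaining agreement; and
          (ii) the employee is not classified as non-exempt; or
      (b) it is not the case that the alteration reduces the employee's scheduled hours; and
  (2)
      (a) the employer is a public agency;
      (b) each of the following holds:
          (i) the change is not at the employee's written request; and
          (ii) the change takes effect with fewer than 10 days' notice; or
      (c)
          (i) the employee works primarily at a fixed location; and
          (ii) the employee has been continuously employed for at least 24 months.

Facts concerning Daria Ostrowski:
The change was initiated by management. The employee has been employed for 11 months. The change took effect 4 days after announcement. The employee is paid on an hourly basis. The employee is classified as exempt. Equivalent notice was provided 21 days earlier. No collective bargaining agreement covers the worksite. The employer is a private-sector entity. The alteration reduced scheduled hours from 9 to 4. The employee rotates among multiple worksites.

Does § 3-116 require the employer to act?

(i) no CBA — met.
(ii) not (non-exempt) — satisfied.
(a): T AND T → true.
(b) not (hours reduced) — fails.
So (1) is satisfied (T OR F).
(a) public agency — fails.
(i) not employee-requested — satisfied.
(ii) < 10 days' notice — satisfied.
(b): T AND T → true.
(i) fixed location — not satisfied.
(ii) tenure ≥ 24 mo. — not met.
(c): F AND F → false.
(2): F OR T OR F → true.
Overall = T AND T = true.

Yes — required.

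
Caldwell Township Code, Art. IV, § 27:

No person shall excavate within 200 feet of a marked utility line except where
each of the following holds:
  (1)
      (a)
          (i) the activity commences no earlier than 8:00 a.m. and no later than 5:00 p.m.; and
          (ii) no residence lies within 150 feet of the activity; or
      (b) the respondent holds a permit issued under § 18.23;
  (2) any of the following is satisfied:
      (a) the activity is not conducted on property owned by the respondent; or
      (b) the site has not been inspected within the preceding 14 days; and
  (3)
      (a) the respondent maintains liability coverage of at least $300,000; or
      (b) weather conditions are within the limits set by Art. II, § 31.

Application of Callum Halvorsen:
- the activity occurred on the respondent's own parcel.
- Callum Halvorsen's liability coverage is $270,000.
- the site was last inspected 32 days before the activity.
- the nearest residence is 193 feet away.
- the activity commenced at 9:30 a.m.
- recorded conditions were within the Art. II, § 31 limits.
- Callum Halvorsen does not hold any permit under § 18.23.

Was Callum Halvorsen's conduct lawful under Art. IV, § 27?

(i) start within hours — holds.
(ii) no residence in 150 ft — satisfied.
(a): T AND T → true.
(b) holds permit — fails.
(1) = T OR F = true.
(a) not (own property) — not met.
(b) not (site inspected) — satisfied.
(2): F OR T → true.
(a) coverage ≥ $300,000 — not met.
(b) weather ok — satisfied.
(3): F OR T → true.
So Overall is satisfied (T AND T AND T).

Yes — lawful.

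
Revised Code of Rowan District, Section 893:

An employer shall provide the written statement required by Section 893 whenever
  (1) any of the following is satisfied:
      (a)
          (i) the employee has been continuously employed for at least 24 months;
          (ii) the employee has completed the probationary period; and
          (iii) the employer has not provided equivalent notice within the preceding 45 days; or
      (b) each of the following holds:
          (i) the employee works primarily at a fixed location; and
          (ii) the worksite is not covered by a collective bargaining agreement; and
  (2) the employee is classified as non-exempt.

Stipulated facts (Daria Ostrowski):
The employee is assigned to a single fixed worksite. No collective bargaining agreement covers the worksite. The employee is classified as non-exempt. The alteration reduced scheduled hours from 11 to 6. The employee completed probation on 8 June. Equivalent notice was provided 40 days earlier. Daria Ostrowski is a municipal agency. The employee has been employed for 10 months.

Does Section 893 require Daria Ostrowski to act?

Yes — required.

(i) tenure ≥ 24 mo. — not met.
(ii) past probation — holds.
(iii) no recent notice — fails.
(a): F AND T AND F → false.
(i) fixed location — met.
(ii) no CBA — satisfied.
(b): T AND T → true.
(1) = F OR T = true.
(2) non-exempt — holds.
Overall: T AND T → true.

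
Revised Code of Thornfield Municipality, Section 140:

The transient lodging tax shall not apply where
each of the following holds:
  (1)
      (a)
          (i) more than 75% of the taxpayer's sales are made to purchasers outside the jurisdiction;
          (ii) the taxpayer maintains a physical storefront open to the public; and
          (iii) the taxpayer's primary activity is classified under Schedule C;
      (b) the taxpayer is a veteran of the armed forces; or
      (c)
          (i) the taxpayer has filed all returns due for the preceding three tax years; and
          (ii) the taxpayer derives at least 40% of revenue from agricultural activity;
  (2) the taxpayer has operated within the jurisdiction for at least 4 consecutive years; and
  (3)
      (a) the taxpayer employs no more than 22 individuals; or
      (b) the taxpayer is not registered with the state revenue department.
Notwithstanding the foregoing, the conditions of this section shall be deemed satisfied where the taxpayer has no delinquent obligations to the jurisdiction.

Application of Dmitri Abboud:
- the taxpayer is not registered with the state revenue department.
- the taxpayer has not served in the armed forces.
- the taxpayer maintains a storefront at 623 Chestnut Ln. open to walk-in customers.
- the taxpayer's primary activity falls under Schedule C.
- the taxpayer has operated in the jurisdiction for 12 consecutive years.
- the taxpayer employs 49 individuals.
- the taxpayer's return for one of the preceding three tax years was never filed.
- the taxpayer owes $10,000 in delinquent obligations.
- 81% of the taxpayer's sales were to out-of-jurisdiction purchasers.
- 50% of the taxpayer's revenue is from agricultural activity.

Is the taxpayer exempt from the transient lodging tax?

(i) >75% out-of-jur. sales — met.
(ii) has storefront — met.
(iii) Schedule C activity — holds.
(a) = T AND T AND T = true.
(b) veteran — not met.
(i) returns current — not satisfied.
(ii) ≥40% agricultural — holds.
(c): F AND T → false.
So (1) is satisfied (T OR F OR F).
(2) ≥ 4 yrs in jurisdiction — holds.
(a) ≤ 22 employees — fails.
(b) not (state-registered) — holds.
So (3) is satisfied (F OR T).
Overall: T AND T AND T → true.
Exception (no delinquency) — not satisfied.
Result: main true OR exception false → true.

Yes — exempt.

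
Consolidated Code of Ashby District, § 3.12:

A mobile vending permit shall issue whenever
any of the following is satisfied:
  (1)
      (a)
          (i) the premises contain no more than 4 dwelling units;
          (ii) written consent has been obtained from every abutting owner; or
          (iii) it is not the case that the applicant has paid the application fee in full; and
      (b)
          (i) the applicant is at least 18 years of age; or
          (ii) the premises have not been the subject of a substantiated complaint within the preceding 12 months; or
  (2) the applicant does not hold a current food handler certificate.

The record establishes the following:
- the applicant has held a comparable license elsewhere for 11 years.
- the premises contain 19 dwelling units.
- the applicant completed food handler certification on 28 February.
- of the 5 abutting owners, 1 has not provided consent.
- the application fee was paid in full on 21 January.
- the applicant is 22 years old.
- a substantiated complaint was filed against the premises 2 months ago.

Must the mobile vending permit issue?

No — denied.

(i) ≤ 4 units — fails.
(ii) all abutters consent — fails.
(iii) not (fee paid) — not satisfied.
So (a) is not satisfied (F OR F OR F).
(i) age ≥ 18 — met.
(ii) no complaint in 12 mo. — fails.
(b): T OR F → true.
So (1) is not satisfied (F AND T).
(2) not (food handler cert.) — not met.
So Overall is not satisfied (F OR F).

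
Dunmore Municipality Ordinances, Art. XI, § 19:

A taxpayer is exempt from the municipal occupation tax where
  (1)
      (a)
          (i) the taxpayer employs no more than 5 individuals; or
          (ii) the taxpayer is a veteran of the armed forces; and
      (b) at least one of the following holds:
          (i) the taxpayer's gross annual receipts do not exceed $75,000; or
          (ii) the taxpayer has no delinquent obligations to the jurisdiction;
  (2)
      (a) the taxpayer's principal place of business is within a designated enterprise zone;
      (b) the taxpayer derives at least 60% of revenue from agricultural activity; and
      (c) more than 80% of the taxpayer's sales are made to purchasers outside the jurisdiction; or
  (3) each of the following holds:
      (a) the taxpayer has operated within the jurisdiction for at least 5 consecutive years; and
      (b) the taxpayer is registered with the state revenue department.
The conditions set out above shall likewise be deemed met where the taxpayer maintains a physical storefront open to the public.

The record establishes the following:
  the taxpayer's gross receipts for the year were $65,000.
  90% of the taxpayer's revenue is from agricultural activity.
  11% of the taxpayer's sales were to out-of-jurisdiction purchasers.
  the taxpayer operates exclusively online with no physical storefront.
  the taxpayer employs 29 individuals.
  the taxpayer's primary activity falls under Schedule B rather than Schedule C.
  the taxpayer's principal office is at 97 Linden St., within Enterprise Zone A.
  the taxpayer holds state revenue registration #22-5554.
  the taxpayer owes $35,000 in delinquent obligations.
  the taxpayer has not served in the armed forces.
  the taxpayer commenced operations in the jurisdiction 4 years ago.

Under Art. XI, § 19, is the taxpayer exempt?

(i) ≤ 5 employees — not met.
(ii) veteran — fails.
(a) = F OR F = false.
(i) receipts ≤ $75,000 — holds.
(ii) no delinquency — fails.
(b) = T OR F = true.
(1) = F AND T = false.
(a) in enterprise zone — satisfied.
(b) ≥60% agricultural — satisfied.
(c) >80% out-of-jur. sales — fails.
So (2) is not satisfied (T AND T AND F).
(a) ≥ 5 yrs in jurisdiction — fails.
(b) state-registered — holds.
(3): F AND T → false.
So Overall is not satisfied (F OR F OR F).
Exception (has storefront) — not satisfied.
Result: main false OR exception false → false.

No — not exempt.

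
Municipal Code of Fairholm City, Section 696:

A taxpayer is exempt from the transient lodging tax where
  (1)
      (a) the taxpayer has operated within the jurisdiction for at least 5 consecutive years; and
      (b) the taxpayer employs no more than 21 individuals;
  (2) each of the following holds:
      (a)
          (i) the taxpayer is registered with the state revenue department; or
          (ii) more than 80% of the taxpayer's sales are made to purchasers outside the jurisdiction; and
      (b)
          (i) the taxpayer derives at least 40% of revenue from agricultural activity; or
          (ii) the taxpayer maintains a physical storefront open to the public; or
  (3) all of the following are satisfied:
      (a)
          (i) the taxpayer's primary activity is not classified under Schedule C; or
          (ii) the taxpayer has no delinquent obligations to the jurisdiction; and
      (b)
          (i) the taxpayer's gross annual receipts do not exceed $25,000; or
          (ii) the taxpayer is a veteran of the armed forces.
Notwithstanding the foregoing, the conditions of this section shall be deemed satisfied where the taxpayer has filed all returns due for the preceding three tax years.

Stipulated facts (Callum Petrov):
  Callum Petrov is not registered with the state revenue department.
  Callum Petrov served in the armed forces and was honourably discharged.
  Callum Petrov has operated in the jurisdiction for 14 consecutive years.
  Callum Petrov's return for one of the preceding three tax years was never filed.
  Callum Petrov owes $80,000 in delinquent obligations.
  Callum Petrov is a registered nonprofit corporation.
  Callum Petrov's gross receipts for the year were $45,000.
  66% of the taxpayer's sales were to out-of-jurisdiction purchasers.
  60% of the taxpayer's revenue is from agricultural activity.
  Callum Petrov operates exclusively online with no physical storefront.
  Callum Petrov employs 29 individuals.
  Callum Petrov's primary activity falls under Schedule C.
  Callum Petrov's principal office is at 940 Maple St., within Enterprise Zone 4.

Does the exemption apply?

(a) ≥ 5 yrs in jurisdiction — satisfied.
(b) ≤ 21 employees — fails.
(1) = T AND F = false.
(i) state-registered — not met.
(ii) >80% out-of-jur. sales — not met.
(a) = F OR F = false.
(i) ≥40% agricultural — satisfied.
(ii) has storefront — not met.
(b): T OR F → true.
So (2) is not satisfied (F AND T).
(i) not (Schedule C activity) — not satisfied.
(ii) no delinquency — not met.
So (a) is not satisfied (F OR F).
(i) receipts ≤ $25,000 — not met.
(ii) veteran — met.
(b): F OR T → true.
(3) = F AND T = false.
Overall: F OR F OR F → false.
Exception (returns current) — not satisfied.
Result: main false OR exception false → false.

No — not exempt.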